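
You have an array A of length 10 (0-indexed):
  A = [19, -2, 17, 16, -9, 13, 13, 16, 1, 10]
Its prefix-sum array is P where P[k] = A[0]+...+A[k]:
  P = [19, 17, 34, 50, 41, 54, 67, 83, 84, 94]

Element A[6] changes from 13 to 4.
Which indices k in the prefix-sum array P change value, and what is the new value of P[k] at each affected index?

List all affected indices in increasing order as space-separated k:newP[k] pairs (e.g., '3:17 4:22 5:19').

Answer: 6:58 7:74 8:75 9:85

Derivation:
P[k] = A[0] + ... + A[k]
P[k] includes A[6] iff k >= 6
Affected indices: 6, 7, ..., 9; delta = -9
  P[6]: 67 + -9 = 58
  P[7]: 83 + -9 = 74
  P[8]: 84 + -9 = 75
  P[9]: 94 + -9 = 85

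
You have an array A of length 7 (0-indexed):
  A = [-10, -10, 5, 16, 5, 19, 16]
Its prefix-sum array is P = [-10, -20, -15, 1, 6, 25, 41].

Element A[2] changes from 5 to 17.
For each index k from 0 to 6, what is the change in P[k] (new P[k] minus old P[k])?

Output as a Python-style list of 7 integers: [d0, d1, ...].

Element change: A[2] 5 -> 17, delta = 12
For k < 2: P[k] unchanged, delta_P[k] = 0
For k >= 2: P[k] shifts by exactly 12
Delta array: [0, 0, 12, 12, 12, 12, 12]

Answer: [0, 0, 12, 12, 12, 12, 12]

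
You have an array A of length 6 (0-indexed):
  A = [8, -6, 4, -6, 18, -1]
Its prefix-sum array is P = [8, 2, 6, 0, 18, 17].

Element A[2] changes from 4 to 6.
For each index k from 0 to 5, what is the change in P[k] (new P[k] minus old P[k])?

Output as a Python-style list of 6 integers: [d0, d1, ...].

Answer: [0, 0, 2, 2, 2, 2]

Derivation:
Element change: A[2] 4 -> 6, delta = 2
For k < 2: P[k] unchanged, delta_P[k] = 0
For k >= 2: P[k] shifts by exactly 2
Delta array: [0, 0, 2, 2, 2, 2]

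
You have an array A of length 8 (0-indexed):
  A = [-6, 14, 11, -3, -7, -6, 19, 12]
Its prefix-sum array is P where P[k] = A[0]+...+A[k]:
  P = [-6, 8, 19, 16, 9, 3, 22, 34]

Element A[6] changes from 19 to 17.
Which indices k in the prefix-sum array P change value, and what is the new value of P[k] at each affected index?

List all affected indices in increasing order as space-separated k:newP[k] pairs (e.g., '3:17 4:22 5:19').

Answer: 6:20 7:32

Derivation:
P[k] = A[0] + ... + A[k]
P[k] includes A[6] iff k >= 6
Affected indices: 6, 7, ..., 7; delta = -2
  P[6]: 22 + -2 = 20
  P[7]: 34 + -2 = 32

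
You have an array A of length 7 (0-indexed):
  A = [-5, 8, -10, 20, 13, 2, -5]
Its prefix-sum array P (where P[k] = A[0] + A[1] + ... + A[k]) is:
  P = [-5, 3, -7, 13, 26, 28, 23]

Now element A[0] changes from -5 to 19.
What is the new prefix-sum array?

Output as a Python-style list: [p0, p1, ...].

Answer: [19, 27, 17, 37, 50, 52, 47]

Derivation:
Change: A[0] -5 -> 19, delta = 24
P[k] for k < 0: unchanged (A[0] not included)
P[k] for k >= 0: shift by delta = 24
  P[0] = -5 + 24 = 19
  P[1] = 3 + 24 = 27
  P[2] = -7 + 24 = 17
  P[3] = 13 + 24 = 37
  P[4] = 26 + 24 = 50
  P[5] = 28 + 24 = 52
  P[6] = 23 + 24 = 47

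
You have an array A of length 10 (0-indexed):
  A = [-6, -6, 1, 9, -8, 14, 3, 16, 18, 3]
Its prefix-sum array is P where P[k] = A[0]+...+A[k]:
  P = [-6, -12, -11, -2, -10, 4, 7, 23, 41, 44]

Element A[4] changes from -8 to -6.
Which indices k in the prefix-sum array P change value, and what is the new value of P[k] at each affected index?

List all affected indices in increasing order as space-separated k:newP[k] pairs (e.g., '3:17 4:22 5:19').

P[k] = A[0] + ... + A[k]
P[k] includes A[4] iff k >= 4
Affected indices: 4, 5, ..., 9; delta = 2
  P[4]: -10 + 2 = -8
  P[5]: 4 + 2 = 6
  P[6]: 7 + 2 = 9
  P[7]: 23 + 2 = 25
  P[8]: 41 + 2 = 43
  P[9]: 44 + 2 = 46

Answer: 4:-8 5:6 6:9 7:25 8:43 9:46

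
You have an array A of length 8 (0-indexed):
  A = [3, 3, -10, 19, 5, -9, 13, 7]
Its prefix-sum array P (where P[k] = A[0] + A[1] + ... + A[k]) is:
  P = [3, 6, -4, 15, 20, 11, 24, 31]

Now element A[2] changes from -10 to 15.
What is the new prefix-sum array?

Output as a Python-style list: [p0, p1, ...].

Change: A[2] -10 -> 15, delta = 25
P[k] for k < 2: unchanged (A[2] not included)
P[k] for k >= 2: shift by delta = 25
  P[0] = 3 + 0 = 3
  P[1] = 6 + 0 = 6
  P[2] = -4 + 25 = 21
  P[3] = 15 + 25 = 40
  P[4] = 20 + 25 = 45
  P[5] = 11 + 25 = 36
  P[6] = 24 + 25 = 49
  P[7] = 31 + 25 = 56

Answer: [3, 6, 21, 40, 45, 36, 49, 56]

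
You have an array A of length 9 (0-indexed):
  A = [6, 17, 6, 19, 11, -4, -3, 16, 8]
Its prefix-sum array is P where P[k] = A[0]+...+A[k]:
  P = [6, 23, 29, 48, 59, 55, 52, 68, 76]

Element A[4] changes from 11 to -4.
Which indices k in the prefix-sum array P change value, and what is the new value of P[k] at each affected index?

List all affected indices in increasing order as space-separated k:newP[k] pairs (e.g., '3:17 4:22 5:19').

P[k] = A[0] + ... + A[k]
P[k] includes A[4] iff k >= 4
Affected indices: 4, 5, ..., 8; delta = -15
  P[4]: 59 + -15 = 44
  P[5]: 55 + -15 = 40
  P[6]: 52 + -15 = 37
  P[7]: 68 + -15 = 53
  P[8]: 76 + -15 = 61

Answer: 4:44 5:40 6:37 7:53 8:61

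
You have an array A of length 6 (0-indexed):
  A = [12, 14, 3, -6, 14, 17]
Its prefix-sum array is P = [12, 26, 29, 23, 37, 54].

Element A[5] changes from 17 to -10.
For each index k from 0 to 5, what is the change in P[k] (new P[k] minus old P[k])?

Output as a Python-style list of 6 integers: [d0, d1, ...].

Answer: [0, 0, 0, 0, 0, -27]

Derivation:
Element change: A[5] 17 -> -10, delta = -27
For k < 5: P[k] unchanged, delta_P[k] = 0
For k >= 5: P[k] shifts by exactly -27
Delta array: [0, 0, 0, 0, 0, -27]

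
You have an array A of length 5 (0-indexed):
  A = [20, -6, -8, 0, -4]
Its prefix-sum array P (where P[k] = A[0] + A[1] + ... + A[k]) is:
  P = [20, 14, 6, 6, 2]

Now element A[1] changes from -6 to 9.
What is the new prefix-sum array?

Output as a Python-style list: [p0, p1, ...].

Change: A[1] -6 -> 9, delta = 15
P[k] for k < 1: unchanged (A[1] not included)
P[k] for k >= 1: shift by delta = 15
  P[0] = 20 + 0 = 20
  P[1] = 14 + 15 = 29
  P[2] = 6 + 15 = 21
  P[3] = 6 + 15 = 21
  P[4] = 2 + 15 = 17

Answer: [20, 29, 21, 21, 17]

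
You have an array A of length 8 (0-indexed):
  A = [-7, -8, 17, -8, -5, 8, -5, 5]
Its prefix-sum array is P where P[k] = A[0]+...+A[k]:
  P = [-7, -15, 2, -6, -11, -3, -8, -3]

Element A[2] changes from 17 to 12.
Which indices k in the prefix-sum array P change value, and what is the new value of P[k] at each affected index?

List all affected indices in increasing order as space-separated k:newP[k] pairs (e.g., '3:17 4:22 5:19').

P[k] = A[0] + ... + A[k]
P[k] includes A[2] iff k >= 2
Affected indices: 2, 3, ..., 7; delta = -5
  P[2]: 2 + -5 = -3
  P[3]: -6 + -5 = -11
  P[4]: -11 + -5 = -16
  P[5]: -3 + -5 = -8
  P[6]: -8 + -5 = -13
  P[7]: -3 + -5 = -8

Answer: 2:-3 3:-11 4:-16 5:-8 6:-13 7:-8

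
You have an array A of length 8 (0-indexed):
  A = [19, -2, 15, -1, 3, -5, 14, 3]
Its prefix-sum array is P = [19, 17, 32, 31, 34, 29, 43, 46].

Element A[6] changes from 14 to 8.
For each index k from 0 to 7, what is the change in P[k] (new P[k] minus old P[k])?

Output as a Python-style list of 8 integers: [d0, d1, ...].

Answer: [0, 0, 0, 0, 0, 0, -6, -6]

Derivation:
Element change: A[6] 14 -> 8, delta = -6
For k < 6: P[k] unchanged, delta_P[k] = 0
For k >= 6: P[k] shifts by exactly -6
Delta array: [0, 0, 0, 0, 0, 0, -6, -6]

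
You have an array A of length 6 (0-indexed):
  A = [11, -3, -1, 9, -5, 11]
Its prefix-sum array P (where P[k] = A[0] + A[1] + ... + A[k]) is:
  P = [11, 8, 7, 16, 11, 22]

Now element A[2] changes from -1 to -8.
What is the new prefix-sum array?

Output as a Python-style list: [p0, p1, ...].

Change: A[2] -1 -> -8, delta = -7
P[k] for k < 2: unchanged (A[2] not included)
P[k] for k >= 2: shift by delta = -7
  P[0] = 11 + 0 = 11
  P[1] = 8 + 0 = 8
  P[2] = 7 + -7 = 0
  P[3] = 16 + -7 = 9
  P[4] = 11 + -7 = 4
  P[5] = 22 + -7 = 15

Answer: [11, 8, 0, 9, 4, 15]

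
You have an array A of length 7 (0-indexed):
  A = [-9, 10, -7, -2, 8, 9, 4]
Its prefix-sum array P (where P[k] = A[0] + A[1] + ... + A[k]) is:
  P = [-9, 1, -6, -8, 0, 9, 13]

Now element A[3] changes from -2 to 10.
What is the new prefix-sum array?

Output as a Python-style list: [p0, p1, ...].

Change: A[3] -2 -> 10, delta = 12
P[k] for k < 3: unchanged (A[3] not included)
P[k] for k >= 3: shift by delta = 12
  P[0] = -9 + 0 = -9
  P[1] = 1 + 0 = 1
  P[2] = -6 + 0 = -6
  P[3] = -8 + 12 = 4
  P[4] = 0 + 12 = 12
  P[5] = 9 + 12 = 21
  P[6] = 13 + 12 = 25

Answer: [-9, 1, -6, 4, 12, 21, 25]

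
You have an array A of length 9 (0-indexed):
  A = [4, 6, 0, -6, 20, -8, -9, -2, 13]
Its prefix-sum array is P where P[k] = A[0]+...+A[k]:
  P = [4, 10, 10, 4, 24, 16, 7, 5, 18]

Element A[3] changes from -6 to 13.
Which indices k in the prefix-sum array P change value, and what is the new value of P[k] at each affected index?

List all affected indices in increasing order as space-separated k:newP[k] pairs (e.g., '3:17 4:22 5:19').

Answer: 3:23 4:43 5:35 6:26 7:24 8:37

Derivation:
P[k] = A[0] + ... + A[k]
P[k] includes A[3] iff k >= 3
Affected indices: 3, 4, ..., 8; delta = 19
  P[3]: 4 + 19 = 23
  P[4]: 24 + 19 = 43
  P[5]: 16 + 19 = 35
  P[6]: 7 + 19 = 26
  P[7]: 5 + 19 = 24
  P[8]: 18 + 19 = 37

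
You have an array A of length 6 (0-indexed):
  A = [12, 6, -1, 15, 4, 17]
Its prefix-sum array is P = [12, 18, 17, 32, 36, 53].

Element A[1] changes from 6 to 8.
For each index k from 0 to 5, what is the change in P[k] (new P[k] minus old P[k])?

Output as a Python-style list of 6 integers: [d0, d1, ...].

Answer: [0, 2, 2, 2, 2, 2]

Derivation:
Element change: A[1] 6 -> 8, delta = 2
For k < 1: P[k] unchanged, delta_P[k] = 0
For k >= 1: P[k] shifts by exactly 2
Delta array: [0, 2, 2, 2, 2, 2]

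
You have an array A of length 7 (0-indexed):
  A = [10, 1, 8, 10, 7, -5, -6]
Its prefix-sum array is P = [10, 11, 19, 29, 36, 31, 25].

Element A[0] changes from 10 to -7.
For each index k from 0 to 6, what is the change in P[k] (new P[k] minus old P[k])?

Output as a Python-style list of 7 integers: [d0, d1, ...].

Answer: [-17, -17, -17, -17, -17, -17, -17]

Derivation:
Element change: A[0] 10 -> -7, delta = -17
For k < 0: P[k] unchanged, delta_P[k] = 0
For k >= 0: P[k] shifts by exactly -17
Delta array: [-17, -17, -17, -17, -17, -17, -17]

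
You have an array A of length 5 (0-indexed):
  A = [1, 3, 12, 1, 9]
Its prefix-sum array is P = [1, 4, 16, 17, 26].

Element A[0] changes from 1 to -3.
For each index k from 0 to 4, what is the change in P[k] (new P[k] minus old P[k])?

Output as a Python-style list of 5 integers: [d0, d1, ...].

Element change: A[0] 1 -> -3, delta = -4
For k < 0: P[k] unchanged, delta_P[k] = 0
For k >= 0: P[k] shifts by exactly -4
Delta array: [-4, -4, -4, -4, -4]

Answer: [-4, -4, -4, -4, -4]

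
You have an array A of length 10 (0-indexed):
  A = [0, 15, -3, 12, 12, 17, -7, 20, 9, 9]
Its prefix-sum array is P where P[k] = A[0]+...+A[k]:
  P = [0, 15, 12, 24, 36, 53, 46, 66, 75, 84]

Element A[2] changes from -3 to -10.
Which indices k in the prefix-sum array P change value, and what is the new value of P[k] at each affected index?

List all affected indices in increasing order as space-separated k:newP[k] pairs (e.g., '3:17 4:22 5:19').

Answer: 2:5 3:17 4:29 5:46 6:39 7:59 8:68 9:77

Derivation:
P[k] = A[0] + ... + A[k]
P[k] includes A[2] iff k >= 2
Affected indices: 2, 3, ..., 9; delta = -7
  P[2]: 12 + -7 = 5
  P[3]: 24 + -7 = 17
  P[4]: 36 + -7 = 29
  P[5]: 53 + -7 = 46
  P[6]: 46 + -7 = 39
  P[7]: 66 + -7 = 59
  P[8]: 75 + -7 = 68
  P[9]: 84 + -7 = 77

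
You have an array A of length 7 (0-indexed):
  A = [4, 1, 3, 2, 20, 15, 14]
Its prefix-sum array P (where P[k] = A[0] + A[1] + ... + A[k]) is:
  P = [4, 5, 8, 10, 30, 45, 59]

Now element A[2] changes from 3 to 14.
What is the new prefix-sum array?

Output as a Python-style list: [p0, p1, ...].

Change: A[2] 3 -> 14, delta = 11
P[k] for k < 2: unchanged (A[2] not included)
P[k] for k >= 2: shift by delta = 11
  P[0] = 4 + 0 = 4
  P[1] = 5 + 0 = 5
  P[2] = 8 + 11 = 19
  P[3] = 10 + 11 = 21
  P[4] = 30 + 11 = 41
  P[5] = 45 + 11 = 56
  P[6] = 59 + 11 = 70

Answer: [4, 5, 19, 21, 41, 56, 70]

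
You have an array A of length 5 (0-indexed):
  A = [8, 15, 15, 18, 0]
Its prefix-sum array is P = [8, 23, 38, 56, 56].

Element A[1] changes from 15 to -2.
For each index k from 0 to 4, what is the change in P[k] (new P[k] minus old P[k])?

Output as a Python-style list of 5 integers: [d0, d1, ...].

Element change: A[1] 15 -> -2, delta = -17
For k < 1: P[k] unchanged, delta_P[k] = 0
For k >= 1: P[k] shifts by exactly -17
Delta array: [0, -17, -17, -17, -17]

Answer: [0, -17, -17, -17, -17]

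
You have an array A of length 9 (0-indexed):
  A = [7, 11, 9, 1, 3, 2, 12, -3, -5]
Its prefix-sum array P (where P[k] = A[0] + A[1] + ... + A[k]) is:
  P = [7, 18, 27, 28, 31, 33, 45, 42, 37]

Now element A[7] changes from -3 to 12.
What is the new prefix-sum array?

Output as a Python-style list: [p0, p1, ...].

Answer: [7, 18, 27, 28, 31, 33, 45, 57, 52]

Derivation:
Change: A[7] -3 -> 12, delta = 15
P[k] for k < 7: unchanged (A[7] not included)
P[k] for k >= 7: shift by delta = 15
  P[0] = 7 + 0 = 7
  P[1] = 18 + 0 = 18
  P[2] = 27 + 0 = 27
  P[3] = 28 + 0 = 28
  P[4] = 31 + 0 = 31
  P[5] = 33 + 0 = 33
  P[6] = 45 + 0 = 45
  P[7] = 42 + 15 = 57
  P[8] = 37 + 15 = 52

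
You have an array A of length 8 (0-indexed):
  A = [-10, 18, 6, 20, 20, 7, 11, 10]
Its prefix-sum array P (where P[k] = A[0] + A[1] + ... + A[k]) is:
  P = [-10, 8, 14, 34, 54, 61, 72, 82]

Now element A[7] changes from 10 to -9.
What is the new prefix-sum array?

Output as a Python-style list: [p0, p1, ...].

Answer: [-10, 8, 14, 34, 54, 61, 72, 63]

Derivation:
Change: A[7] 10 -> -9, delta = -19
P[k] for k < 7: unchanged (A[7] not included)
P[k] for k >= 7: shift by delta = -19
  P[0] = -10 + 0 = -10
  P[1] = 8 + 0 = 8
  P[2] = 14 + 0 = 14
  P[3] = 34 + 0 = 34
  P[4] = 54 + 0 = 54
  P[5] = 61 + 0 = 61
  P[6] = 72 + 0 = 72
  P[7] = 82 + -19 = 63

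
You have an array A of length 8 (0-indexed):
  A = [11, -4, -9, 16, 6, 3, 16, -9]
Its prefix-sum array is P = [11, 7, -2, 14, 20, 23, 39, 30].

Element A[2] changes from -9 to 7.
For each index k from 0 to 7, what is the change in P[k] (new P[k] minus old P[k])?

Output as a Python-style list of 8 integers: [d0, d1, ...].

Answer: [0, 0, 16, 16, 16, 16, 16, 16]

Derivation:
Element change: A[2] -9 -> 7, delta = 16
For k < 2: P[k] unchanged, delta_P[k] = 0
For k >= 2: P[k] shifts by exactly 16
Delta array: [0, 0, 16, 16, 16, 16, 16, 16]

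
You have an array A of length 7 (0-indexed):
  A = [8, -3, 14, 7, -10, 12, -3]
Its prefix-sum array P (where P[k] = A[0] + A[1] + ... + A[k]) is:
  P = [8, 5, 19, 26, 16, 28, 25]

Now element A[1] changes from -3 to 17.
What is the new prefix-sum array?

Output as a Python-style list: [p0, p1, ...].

Answer: [8, 25, 39, 46, 36, 48, 45]

Derivation:
Change: A[1] -3 -> 17, delta = 20
P[k] for k < 1: unchanged (A[1] not included)
P[k] for k >= 1: shift by delta = 20
  P[0] = 8 + 0 = 8
  P[1] = 5 + 20 = 25
  P[2] = 19 + 20 = 39
  P[3] = 26 + 20 = 46
  P[4] = 16 + 20 = 36
  P[5] = 28 + 20 = 48
  P[6] = 25 + 20 = 45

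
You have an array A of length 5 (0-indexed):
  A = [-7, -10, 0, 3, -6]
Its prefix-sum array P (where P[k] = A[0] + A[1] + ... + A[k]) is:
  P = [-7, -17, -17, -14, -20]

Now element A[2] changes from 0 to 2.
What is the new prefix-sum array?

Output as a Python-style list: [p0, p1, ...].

Answer: [-7, -17, -15, -12, -18]

Derivation:
Change: A[2] 0 -> 2, delta = 2
P[k] for k < 2: unchanged (A[2] not included)
P[k] for k >= 2: shift by delta = 2
  P[0] = -7 + 0 = -7
  P[1] = -17 + 0 = -17
  P[2] = -17 + 2 = -15
  P[3] = -14 + 2 = -12
  P[4] = -20 + 2 = -18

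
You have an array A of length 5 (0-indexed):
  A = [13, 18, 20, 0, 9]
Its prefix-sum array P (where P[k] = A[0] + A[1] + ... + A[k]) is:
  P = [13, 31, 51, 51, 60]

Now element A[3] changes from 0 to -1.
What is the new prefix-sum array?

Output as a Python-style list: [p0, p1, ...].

Change: A[3] 0 -> -1, delta = -1
P[k] for k < 3: unchanged (A[3] not included)
P[k] for k >= 3: shift by delta = -1
  P[0] = 13 + 0 = 13
  P[1] = 31 + 0 = 31
  P[2] = 51 + 0 = 51
  P[3] = 51 + -1 = 50
  P[4] = 60 + -1 = 59

Answer: [13, 31, 51, 50, 59]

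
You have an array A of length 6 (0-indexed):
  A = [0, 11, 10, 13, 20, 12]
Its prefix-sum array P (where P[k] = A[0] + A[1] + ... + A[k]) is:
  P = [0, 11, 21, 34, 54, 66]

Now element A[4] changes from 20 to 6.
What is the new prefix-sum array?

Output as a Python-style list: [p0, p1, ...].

Change: A[4] 20 -> 6, delta = -14
P[k] for k < 4: unchanged (A[4] not included)
P[k] for k >= 4: shift by delta = -14
  P[0] = 0 + 0 = 0
  P[1] = 11 + 0 = 11
  P[2] = 21 + 0 = 21
  P[3] = 34 + 0 = 34
  P[4] = 54 + -14 = 40
  P[5] = 66 + -14 = 52

Answer: [0, 11, 21, 34, 40, 52]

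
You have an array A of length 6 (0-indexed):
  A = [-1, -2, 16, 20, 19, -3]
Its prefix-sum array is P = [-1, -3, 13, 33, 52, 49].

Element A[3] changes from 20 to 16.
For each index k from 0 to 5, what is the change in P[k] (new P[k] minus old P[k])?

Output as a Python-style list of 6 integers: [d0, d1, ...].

Element change: A[3] 20 -> 16, delta = -4
For k < 3: P[k] unchanged, delta_P[k] = 0
For k >= 3: P[k] shifts by exactly -4
Delta array: [0, 0, 0, -4, -4, -4]

Answer: [0, 0, 0, -4, -4, -4]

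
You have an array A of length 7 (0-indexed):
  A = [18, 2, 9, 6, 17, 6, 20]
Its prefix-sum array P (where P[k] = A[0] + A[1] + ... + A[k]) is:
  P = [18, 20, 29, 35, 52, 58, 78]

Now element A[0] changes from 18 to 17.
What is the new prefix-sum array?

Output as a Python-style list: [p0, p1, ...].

Answer: [17, 19, 28, 34, 51, 57, 77]

Derivation:
Change: A[0] 18 -> 17, delta = -1
P[k] for k < 0: unchanged (A[0] not included)
P[k] for k >= 0: shift by delta = -1
  P[0] = 18 + -1 = 17
  P[1] = 20 + -1 = 19
  P[2] = 29 + -1 = 28
  P[3] = 35 + -1 = 34
  P[4] = 52 + -1 = 51
  P[5] = 58 + -1 = 57
  P[6] = 78 + -1 = 77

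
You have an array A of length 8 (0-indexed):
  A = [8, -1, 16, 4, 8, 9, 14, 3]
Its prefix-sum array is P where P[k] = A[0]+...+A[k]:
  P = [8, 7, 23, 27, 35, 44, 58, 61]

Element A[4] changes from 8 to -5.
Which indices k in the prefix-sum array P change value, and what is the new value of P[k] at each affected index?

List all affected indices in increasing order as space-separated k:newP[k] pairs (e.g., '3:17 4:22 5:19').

P[k] = A[0] + ... + A[k]
P[k] includes A[4] iff k >= 4
Affected indices: 4, 5, ..., 7; delta = -13
  P[4]: 35 + -13 = 22
  P[5]: 44 + -13 = 31
  P[6]: 58 + -13 = 45
  P[7]: 61 + -13 = 48

Answer: 4:22 5:31 6:45 7:48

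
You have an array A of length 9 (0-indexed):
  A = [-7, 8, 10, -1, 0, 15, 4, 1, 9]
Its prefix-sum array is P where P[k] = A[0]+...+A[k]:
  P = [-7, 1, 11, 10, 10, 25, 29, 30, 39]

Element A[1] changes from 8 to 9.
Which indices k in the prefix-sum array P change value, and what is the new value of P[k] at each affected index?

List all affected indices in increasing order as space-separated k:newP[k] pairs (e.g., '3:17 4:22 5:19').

Answer: 1:2 2:12 3:11 4:11 5:26 6:30 7:31 8:40

Derivation:
P[k] = A[0] + ... + A[k]
P[k] includes A[1] iff k >= 1
Affected indices: 1, 2, ..., 8; delta = 1
  P[1]: 1 + 1 = 2
  P[2]: 11 + 1 = 12
  P[3]: 10 + 1 = 11
  P[4]: 10 + 1 = 11
  P[5]: 25 + 1 = 26
  P[6]: 29 + 1 = 30
  P[7]: 30 + 1 = 31
  P[8]: 39 + 1 = 40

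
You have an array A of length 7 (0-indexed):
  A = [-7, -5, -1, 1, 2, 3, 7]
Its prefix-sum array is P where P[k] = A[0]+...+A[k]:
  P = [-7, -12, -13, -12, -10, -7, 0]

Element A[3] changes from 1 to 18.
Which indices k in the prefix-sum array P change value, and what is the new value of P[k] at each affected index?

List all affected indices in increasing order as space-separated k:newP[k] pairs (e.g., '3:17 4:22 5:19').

P[k] = A[0] + ... + A[k]
P[k] includes A[3] iff k >= 3
Affected indices: 3, 4, ..., 6; delta = 17
  P[3]: -12 + 17 = 5
  P[4]: -10 + 17 = 7
  P[5]: -7 + 17 = 10
  P[6]: 0 + 17 = 17

Answer: 3:5 4:7 5:10 6:17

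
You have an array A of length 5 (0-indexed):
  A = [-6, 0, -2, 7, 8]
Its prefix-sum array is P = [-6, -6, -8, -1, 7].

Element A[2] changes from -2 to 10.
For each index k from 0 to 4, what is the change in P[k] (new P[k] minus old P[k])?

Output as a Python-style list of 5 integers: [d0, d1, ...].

Element change: A[2] -2 -> 10, delta = 12
For k < 2: P[k] unchanged, delta_P[k] = 0
For k >= 2: P[k] shifts by exactly 12
Delta array: [0, 0, 12, 12, 12]

Answer: [0, 0, 12, 12, 12]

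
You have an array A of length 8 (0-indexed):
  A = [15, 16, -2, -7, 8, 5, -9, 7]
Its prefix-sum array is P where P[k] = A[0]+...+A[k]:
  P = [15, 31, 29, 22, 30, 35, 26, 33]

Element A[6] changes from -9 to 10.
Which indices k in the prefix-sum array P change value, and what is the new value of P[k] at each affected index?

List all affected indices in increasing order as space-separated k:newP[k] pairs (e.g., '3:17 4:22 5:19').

Answer: 6:45 7:52

Derivation:
P[k] = A[0] + ... + A[k]
P[k] includes A[6] iff k >= 6
Affected indices: 6, 7, ..., 7; delta = 19
  P[6]: 26 + 19 = 45
  P[7]: 33 + 19 = 52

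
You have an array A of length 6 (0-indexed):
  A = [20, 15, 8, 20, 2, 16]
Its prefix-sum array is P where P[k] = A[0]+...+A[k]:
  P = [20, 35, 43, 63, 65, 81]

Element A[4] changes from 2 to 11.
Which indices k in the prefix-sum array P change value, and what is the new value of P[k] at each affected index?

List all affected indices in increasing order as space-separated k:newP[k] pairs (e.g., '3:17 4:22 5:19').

Answer: 4:74 5:90

Derivation:
P[k] = A[0] + ... + A[k]
P[k] includes A[4] iff k >= 4
Affected indices: 4, 5, ..., 5; delta = 9
  P[4]: 65 + 9 = 74
  P[5]: 81 + 9 = 90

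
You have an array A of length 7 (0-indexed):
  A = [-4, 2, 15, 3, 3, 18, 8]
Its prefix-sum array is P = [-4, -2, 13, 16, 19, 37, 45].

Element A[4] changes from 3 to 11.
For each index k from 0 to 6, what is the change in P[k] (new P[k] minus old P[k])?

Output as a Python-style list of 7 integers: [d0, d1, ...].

Element change: A[4] 3 -> 11, delta = 8
For k < 4: P[k] unchanged, delta_P[k] = 0
For k >= 4: P[k] shifts by exactly 8
Delta array: [0, 0, 0, 0, 8, 8, 8]

Answer: [0, 0, 0, 0, 8, 8, 8]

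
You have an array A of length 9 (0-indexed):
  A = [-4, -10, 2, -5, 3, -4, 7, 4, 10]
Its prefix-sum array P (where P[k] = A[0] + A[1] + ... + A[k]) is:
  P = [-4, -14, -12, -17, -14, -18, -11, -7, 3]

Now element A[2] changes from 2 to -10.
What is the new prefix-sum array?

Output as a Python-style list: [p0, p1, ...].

Change: A[2] 2 -> -10, delta = -12
P[k] for k < 2: unchanged (A[2] not included)
P[k] for k >= 2: shift by delta = -12
  P[0] = -4 + 0 = -4
  P[1] = -14 + 0 = -14
  P[2] = -12 + -12 = -24
  P[3] = -17 + -12 = -29
  P[4] = -14 + -12 = -26
  P[5] = -18 + -12 = -30
  P[6] = -11 + -12 = -23
  P[7] = -7 + -12 = -19
  P[8] = 3 + -12 = -9

Answer: [-4, -14, -24, -29, -26, -30, -23, -19, -9]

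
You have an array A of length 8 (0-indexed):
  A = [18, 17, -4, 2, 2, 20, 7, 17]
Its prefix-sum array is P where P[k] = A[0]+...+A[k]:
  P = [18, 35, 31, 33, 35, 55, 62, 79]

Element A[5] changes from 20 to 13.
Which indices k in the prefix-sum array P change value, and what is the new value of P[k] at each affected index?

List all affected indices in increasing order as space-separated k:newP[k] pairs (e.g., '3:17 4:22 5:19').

Answer: 5:48 6:55 7:72

Derivation:
P[k] = A[0] + ... + A[k]
P[k] includes A[5] iff k >= 5
Affected indices: 5, 6, ..., 7; delta = -7
  P[5]: 55 + -7 = 48
  P[6]: 62 + -7 = 55
  P[7]: 79 + -7 = 72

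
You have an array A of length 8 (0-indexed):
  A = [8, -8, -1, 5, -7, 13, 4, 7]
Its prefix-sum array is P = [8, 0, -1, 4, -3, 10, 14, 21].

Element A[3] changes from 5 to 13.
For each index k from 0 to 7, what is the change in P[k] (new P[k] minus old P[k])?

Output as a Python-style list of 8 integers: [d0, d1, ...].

Answer: [0, 0, 0, 8, 8, 8, 8, 8]

Derivation:
Element change: A[3] 5 -> 13, delta = 8
For k < 3: P[k] unchanged, delta_P[k] = 0
For k >= 3: P[k] shifts by exactly 8
Delta array: [0, 0, 0, 8, 8, 8, 8, 8]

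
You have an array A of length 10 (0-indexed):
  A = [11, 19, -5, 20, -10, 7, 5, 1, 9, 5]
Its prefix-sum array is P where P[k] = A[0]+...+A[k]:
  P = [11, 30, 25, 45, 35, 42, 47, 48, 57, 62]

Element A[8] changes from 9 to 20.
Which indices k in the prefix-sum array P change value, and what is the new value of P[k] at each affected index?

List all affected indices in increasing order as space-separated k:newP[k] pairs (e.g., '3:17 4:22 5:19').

Answer: 8:68 9:73

Derivation:
P[k] = A[0] + ... + A[k]
P[k] includes A[8] iff k >= 8
Affected indices: 8, 9, ..., 9; delta = 11
  P[8]: 57 + 11 = 68
  P[9]: 62 + 11 = 73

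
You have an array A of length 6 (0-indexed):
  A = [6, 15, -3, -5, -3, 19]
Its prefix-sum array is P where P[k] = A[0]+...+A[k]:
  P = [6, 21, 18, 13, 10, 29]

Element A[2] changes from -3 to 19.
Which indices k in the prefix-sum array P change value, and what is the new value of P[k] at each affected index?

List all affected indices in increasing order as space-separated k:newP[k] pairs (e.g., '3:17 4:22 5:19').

Answer: 2:40 3:35 4:32 5:51

Derivation:
P[k] = A[0] + ... + A[k]
P[k] includes A[2] iff k >= 2
Affected indices: 2, 3, ..., 5; delta = 22
  P[2]: 18 + 22 = 40
  P[3]: 13 + 22 = 35
  P[4]: 10 + 22 = 32
  P[5]: 29 + 22 = 51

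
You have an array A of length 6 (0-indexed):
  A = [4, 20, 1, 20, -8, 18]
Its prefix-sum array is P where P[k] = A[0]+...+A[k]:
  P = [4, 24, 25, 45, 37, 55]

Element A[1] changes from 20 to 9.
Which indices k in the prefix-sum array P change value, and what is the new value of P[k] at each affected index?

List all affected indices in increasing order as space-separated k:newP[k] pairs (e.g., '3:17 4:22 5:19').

P[k] = A[0] + ... + A[k]
P[k] includes A[1] iff k >= 1
Affected indices: 1, 2, ..., 5; delta = -11
  P[1]: 24 + -11 = 13
  P[2]: 25 + -11 = 14
  P[3]: 45 + -11 = 34
  P[4]: 37 + -11 = 26
  P[5]: 55 + -11 = 44

Answer: 1:13 2:14 3:34 4:26 5:44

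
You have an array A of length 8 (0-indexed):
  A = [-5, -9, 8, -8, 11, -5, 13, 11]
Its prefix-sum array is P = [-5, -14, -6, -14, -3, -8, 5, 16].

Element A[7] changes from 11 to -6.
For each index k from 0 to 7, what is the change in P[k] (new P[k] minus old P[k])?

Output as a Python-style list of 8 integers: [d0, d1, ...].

Element change: A[7] 11 -> -6, delta = -17
For k < 7: P[k] unchanged, delta_P[k] = 0
For k >= 7: P[k] shifts by exactly -17
Delta array: [0, 0, 0, 0, 0, 0, 0, -17]

Answer: [0, 0, 0, 0, 0, 0, 0, -17]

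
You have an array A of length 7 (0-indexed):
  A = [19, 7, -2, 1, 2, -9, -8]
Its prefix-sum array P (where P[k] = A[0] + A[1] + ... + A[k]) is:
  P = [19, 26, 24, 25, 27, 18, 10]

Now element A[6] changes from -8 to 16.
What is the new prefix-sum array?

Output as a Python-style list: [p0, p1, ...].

Answer: [19, 26, 24, 25, 27, 18, 34]

Derivation:
Change: A[6] -8 -> 16, delta = 24
P[k] for k < 6: unchanged (A[6] not included)
P[k] for k >= 6: shift by delta = 24
  P[0] = 19 + 0 = 19
  P[1] = 26 + 0 = 26
  P[2] = 24 + 0 = 24
  P[3] = 25 + 0 = 25
  P[4] = 27 + 0 = 27
  P[5] = 18 + 0 = 18
  P[6] = 10 + 24 = 34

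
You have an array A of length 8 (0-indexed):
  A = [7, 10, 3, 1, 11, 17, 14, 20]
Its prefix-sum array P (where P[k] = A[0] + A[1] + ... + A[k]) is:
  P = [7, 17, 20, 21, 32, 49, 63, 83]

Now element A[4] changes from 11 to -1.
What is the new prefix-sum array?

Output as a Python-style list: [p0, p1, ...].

Answer: [7, 17, 20, 21, 20, 37, 51, 71]

Derivation:
Change: A[4] 11 -> -1, delta = -12
P[k] for k < 4: unchanged (A[4] not included)
P[k] for k >= 4: shift by delta = -12
  P[0] = 7 + 0 = 7
  P[1] = 17 + 0 = 17
  P[2] = 20 + 0 = 20
  P[3] = 21 + 0 = 21
  P[4] = 32 + -12 = 20
  P[5] = 49 + -12 = 37
  P[6] = 63 + -12 = 51
  P[7] = 83 + -12 = 71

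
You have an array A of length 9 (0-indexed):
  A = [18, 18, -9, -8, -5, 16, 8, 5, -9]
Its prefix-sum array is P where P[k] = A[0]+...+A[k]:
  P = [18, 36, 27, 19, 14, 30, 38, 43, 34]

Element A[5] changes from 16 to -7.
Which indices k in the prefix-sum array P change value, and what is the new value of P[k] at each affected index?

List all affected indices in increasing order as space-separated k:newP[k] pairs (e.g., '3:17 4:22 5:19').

P[k] = A[0] + ... + A[k]
P[k] includes A[5] iff k >= 5
Affected indices: 5, 6, ..., 8; delta = -23
  P[5]: 30 + -23 = 7
  P[6]: 38 + -23 = 15
  P[7]: 43 + -23 = 20
  P[8]: 34 + -23 = 11

Answer: 5:7 6:15 7:20 8:11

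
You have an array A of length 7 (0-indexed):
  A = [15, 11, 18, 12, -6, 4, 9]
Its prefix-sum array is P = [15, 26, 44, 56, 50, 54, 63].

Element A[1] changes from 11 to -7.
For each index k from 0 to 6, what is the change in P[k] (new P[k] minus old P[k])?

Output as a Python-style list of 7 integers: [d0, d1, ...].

Element change: A[1] 11 -> -7, delta = -18
For k < 1: P[k] unchanged, delta_P[k] = 0
For k >= 1: P[k] shifts by exactly -18
Delta array: [0, -18, -18, -18, -18, -18, -18]

Answer: [0, -18, -18, -18, -18, -18, -18]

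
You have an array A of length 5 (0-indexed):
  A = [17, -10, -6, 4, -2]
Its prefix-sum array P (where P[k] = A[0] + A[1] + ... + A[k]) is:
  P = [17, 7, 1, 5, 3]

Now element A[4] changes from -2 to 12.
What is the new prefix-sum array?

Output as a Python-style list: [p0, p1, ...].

Answer: [17, 7, 1, 5, 17]

Derivation:
Change: A[4] -2 -> 12, delta = 14
P[k] for k < 4: unchanged (A[4] not included)
P[k] for k >= 4: shift by delta = 14
  P[0] = 17 + 0 = 17
  P[1] = 7 + 0 = 7
  P[2] = 1 + 0 = 1
  P[3] = 5 + 0 = 5
  P[4] = 3 + 14 = 17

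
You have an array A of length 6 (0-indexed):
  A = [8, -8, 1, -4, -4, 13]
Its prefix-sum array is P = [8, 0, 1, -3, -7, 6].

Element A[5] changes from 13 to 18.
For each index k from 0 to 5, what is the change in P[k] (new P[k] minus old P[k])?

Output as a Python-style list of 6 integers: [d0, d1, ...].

Answer: [0, 0, 0, 0, 0, 5]

Derivation:
Element change: A[5] 13 -> 18, delta = 5
For k < 5: P[k] unchanged, delta_P[k] = 0
For k >= 5: P[k] shifts by exactly 5
Delta array: [0, 0, 0, 0, 0, 5]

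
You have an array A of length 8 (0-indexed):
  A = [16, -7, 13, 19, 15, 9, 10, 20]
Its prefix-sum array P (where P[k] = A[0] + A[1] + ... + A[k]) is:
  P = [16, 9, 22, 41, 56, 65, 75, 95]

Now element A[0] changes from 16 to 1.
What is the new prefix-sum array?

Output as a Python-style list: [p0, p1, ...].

Answer: [1, -6, 7, 26, 41, 50, 60, 80]

Derivation:
Change: A[0] 16 -> 1, delta = -15
P[k] for k < 0: unchanged (A[0] not included)
P[k] for k >= 0: shift by delta = -15
  P[0] = 16 + -15 = 1
  P[1] = 9 + -15 = -6
  P[2] = 22 + -15 = 7
  P[3] = 41 + -15 = 26
  P[4] = 56 + -15 = 41
  P[5] = 65 + -15 = 50
  P[6] = 75 + -15 = 60
  P[7] = 95 + -15 = 80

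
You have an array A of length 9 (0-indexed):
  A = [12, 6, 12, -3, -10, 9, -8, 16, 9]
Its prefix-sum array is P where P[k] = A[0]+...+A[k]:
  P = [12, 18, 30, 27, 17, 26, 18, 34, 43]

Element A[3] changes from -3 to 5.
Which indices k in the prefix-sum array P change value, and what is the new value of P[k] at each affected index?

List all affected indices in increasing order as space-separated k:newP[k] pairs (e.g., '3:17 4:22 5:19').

P[k] = A[0] + ... + A[k]
P[k] includes A[3] iff k >= 3
Affected indices: 3, 4, ..., 8; delta = 8
  P[3]: 27 + 8 = 35
  P[4]: 17 + 8 = 25
  P[5]: 26 + 8 = 34
  P[6]: 18 + 8 = 26
  P[7]: 34 + 8 = 42
  P[8]: 43 + 8 = 51

Answer: 3:35 4:25 5:34 6:26 7:42 8:51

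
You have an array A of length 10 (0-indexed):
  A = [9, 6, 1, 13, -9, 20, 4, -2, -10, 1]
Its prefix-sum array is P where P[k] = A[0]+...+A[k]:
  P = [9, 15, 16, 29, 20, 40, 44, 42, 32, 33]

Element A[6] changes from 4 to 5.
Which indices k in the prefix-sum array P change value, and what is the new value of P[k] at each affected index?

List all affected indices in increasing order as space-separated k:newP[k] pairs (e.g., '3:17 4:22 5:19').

Answer: 6:45 7:43 8:33 9:34

Derivation:
P[k] = A[0] + ... + A[k]
P[k] includes A[6] iff k >= 6
Affected indices: 6, 7, ..., 9; delta = 1
  P[6]: 44 + 1 = 45
  P[7]: 42 + 1 = 43
  P[8]: 32 + 1 = 33
  P[9]: 33 + 1 = 34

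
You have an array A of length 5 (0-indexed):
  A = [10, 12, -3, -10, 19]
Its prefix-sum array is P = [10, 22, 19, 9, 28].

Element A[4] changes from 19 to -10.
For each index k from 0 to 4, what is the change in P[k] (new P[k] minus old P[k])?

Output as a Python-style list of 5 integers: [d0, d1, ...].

Element change: A[4] 19 -> -10, delta = -29
For k < 4: P[k] unchanged, delta_P[k] = 0
For k >= 4: P[k] shifts by exactly -29
Delta array: [0, 0, 0, 0, -29]

Answer: [0, 0, 0, 0, -29]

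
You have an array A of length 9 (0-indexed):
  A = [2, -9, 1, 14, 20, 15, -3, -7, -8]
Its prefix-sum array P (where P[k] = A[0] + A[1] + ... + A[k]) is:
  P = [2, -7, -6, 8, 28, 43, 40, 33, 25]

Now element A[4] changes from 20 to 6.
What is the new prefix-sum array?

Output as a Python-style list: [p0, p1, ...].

Change: A[4] 20 -> 6, delta = -14
P[k] for k < 4: unchanged (A[4] not included)
P[k] for k >= 4: shift by delta = -14
  P[0] = 2 + 0 = 2
  P[1] = -7 + 0 = -7
  P[2] = -6 + 0 = -6
  P[3] = 8 + 0 = 8
  P[4] = 28 + -14 = 14
  P[5] = 43 + -14 = 29
  P[6] = 40 + -14 = 26
  P[7] = 33 + -14 = 19
  P[8] = 25 + -14 = 11

Answer: [2, -7, -6, 8, 14, 29, 26, 19, 11]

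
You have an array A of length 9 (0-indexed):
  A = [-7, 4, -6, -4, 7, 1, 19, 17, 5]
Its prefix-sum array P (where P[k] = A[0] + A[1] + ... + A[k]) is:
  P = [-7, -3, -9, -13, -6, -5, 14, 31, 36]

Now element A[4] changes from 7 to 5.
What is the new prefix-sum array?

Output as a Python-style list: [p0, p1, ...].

Answer: [-7, -3, -9, -13, -8, -7, 12, 29, 34]

Derivation:
Change: A[4] 7 -> 5, delta = -2
P[k] for k < 4: unchanged (A[4] not included)
P[k] for k >= 4: shift by delta = -2
  P[0] = -7 + 0 = -7
  P[1] = -3 + 0 = -3
  P[2] = -9 + 0 = -9
  P[3] = -13 + 0 = -13
  P[4] = -6 + -2 = -8
  P[5] = -5 + -2 = -7
  P[6] = 14 + -2 = 12
  P[7] = 31 + -2 = 29
  P[8] = 36 + -2 = 34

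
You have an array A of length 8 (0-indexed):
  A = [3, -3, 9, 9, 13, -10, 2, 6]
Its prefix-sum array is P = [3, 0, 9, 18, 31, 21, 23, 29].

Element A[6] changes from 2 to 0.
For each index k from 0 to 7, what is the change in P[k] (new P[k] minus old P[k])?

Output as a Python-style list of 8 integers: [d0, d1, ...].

Element change: A[6] 2 -> 0, delta = -2
For k < 6: P[k] unchanged, delta_P[k] = 0
For k >= 6: P[k] shifts by exactly -2
Delta array: [0, 0, 0, 0, 0, 0, -2, -2]

Answer: [0, 0, 0, 0, 0, 0, -2, -2]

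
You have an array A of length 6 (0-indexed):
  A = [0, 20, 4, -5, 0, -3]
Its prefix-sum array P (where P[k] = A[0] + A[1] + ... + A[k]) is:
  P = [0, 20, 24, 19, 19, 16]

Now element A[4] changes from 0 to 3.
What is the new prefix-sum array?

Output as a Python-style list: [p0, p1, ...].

Answer: [0, 20, 24, 19, 22, 19]

Derivation:
Change: A[4] 0 -> 3, delta = 3
P[k] for k < 4: unchanged (A[4] not included)
P[k] for k >= 4: shift by delta = 3
  P[0] = 0 + 0 = 0
  P[1] = 20 + 0 = 20
  P[2] = 24 + 0 = 24
  P[3] = 19 + 0 = 19
  P[4] = 19 + 3 = 22
  P[5] = 16 + 3 = 19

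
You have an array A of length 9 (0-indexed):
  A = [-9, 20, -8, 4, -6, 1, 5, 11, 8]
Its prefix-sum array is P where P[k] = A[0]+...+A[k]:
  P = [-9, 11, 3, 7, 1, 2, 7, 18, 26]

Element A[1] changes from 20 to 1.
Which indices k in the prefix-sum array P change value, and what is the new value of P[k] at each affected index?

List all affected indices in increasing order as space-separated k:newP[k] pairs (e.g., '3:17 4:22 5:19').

P[k] = A[0] + ... + A[k]
P[k] includes A[1] iff k >= 1
Affected indices: 1, 2, ..., 8; delta = -19
  P[1]: 11 + -19 = -8
  P[2]: 3 + -19 = -16
  P[3]: 7 + -19 = -12
  P[4]: 1 + -19 = -18
  P[5]: 2 + -19 = -17
  P[6]: 7 + -19 = -12
  P[7]: 18 + -19 = -1
  P[8]: 26 + -19 = 7

Answer: 1:-8 2:-16 3:-12 4:-18 5:-17 6:-12 7:-1 8:7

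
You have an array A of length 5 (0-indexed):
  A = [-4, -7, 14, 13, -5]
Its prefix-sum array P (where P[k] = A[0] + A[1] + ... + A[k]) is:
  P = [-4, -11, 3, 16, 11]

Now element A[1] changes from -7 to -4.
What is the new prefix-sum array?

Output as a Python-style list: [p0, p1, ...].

Change: A[1] -7 -> -4, delta = 3
P[k] for k < 1: unchanged (A[1] not included)
P[k] for k >= 1: shift by delta = 3
  P[0] = -4 + 0 = -4
  P[1] = -11 + 3 = -8
  P[2] = 3 + 3 = 6
  P[3] = 16 + 3 = 19
  P[4] = 11 + 3 = 14

Answer: [-4, -8, 6, 19, 14]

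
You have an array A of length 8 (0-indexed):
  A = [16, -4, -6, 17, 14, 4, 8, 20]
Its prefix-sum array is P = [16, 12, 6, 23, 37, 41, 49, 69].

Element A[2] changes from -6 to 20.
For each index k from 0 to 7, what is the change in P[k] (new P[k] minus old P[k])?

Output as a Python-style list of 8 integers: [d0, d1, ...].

Element change: A[2] -6 -> 20, delta = 26
For k < 2: P[k] unchanged, delta_P[k] = 0
For k >= 2: P[k] shifts by exactly 26
Delta array: [0, 0, 26, 26, 26, 26, 26, 26]

Answer: [0, 0, 26, 26, 26, 26, 26, 26]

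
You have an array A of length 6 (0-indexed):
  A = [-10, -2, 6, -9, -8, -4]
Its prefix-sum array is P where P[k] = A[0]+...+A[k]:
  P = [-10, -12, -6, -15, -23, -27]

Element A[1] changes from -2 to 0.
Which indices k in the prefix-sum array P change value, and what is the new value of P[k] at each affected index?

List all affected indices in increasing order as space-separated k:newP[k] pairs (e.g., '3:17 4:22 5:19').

P[k] = A[0] + ... + A[k]
P[k] includes A[1] iff k >= 1
Affected indices: 1, 2, ..., 5; delta = 2
  P[1]: -12 + 2 = -10
  P[2]: -6 + 2 = -4
  P[3]: -15 + 2 = -13
  P[4]: -23 + 2 = -21
  P[5]: -27 + 2 = -25

Answer: 1:-10 2:-4 3:-13 4:-21 5:-25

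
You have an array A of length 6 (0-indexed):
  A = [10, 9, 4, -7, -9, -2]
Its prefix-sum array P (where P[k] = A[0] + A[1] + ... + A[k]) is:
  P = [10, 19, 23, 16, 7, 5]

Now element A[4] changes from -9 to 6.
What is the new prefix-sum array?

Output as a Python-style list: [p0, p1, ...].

Answer: [10, 19, 23, 16, 22, 20]

Derivation:
Change: A[4] -9 -> 6, delta = 15
P[k] for k < 4: unchanged (A[4] not included)
P[k] for k >= 4: shift by delta = 15
  P[0] = 10 + 0 = 10
  P[1] = 19 + 0 = 19
  P[2] = 23 + 0 = 23
  P[3] = 16 + 0 = 16
  P[4] = 7 + 15 = 22
  P[5] = 5 + 15 = 20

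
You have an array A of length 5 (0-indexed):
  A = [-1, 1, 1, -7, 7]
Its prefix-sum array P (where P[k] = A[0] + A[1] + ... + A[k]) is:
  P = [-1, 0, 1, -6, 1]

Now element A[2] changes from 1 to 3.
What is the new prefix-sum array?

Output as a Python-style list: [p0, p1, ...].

Answer: [-1, 0, 3, -4, 3]

Derivation:
Change: A[2] 1 -> 3, delta = 2
P[k] for k < 2: unchanged (A[2] not included)
P[k] for k >= 2: shift by delta = 2
  P[0] = -1 + 0 = -1
  P[1] = 0 + 0 = 0
  P[2] = 1 + 2 = 3
  P[3] = -6 + 2 = -4
  P[4] = 1 + 2 = 3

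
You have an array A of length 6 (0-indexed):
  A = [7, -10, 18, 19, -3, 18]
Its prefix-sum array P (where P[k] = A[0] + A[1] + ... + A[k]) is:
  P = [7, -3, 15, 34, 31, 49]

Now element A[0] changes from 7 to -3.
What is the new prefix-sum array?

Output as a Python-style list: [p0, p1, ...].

Answer: [-3, -13, 5, 24, 21, 39]

Derivation:
Change: A[0] 7 -> -3, delta = -10
P[k] for k < 0: unchanged (A[0] not included)
P[k] for k >= 0: shift by delta = -10
  P[0] = 7 + -10 = -3
  P[1] = -3 + -10 = -13
  P[2] = 15 + -10 = 5
  P[3] = 34 + -10 = 24
  P[4] = 31 + -10 = 21
  P[5] = 49 + -10 = 39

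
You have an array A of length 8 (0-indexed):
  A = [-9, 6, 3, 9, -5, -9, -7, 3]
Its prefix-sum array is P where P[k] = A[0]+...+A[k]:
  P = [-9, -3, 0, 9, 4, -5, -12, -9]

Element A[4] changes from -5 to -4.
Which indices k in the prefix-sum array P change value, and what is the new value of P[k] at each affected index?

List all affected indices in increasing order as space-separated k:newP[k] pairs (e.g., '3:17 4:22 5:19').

Answer: 4:5 5:-4 6:-11 7:-8

Derivation:
P[k] = A[0] + ... + A[k]
P[k] includes A[4] iff k >= 4
Affected indices: 4, 5, ..., 7; delta = 1
  P[4]: 4 + 1 = 5
  P[5]: -5 + 1 = -4
  P[6]: -12 + 1 = -11
  P[7]: -9 + 1 = -8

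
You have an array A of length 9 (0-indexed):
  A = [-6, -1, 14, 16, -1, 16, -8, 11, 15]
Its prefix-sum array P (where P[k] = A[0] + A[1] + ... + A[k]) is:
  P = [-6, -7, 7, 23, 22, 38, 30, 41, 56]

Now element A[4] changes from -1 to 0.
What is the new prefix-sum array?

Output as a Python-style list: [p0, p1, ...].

Answer: [-6, -7, 7, 23, 23, 39, 31, 42, 57]

Derivation:
Change: A[4] -1 -> 0, delta = 1
P[k] for k < 4: unchanged (A[4] not included)
P[k] for k >= 4: shift by delta = 1
  P[0] = -6 + 0 = -6
  P[1] = -7 + 0 = -7
  P[2] = 7 + 0 = 7
  P[3] = 23 + 0 = 23
  P[4] = 22 + 1 = 23
  P[5] = 38 + 1 = 39
  P[6] = 30 + 1 = 31
  P[7] = 41 + 1 = 42
  P[8] = 56 + 1 = 57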